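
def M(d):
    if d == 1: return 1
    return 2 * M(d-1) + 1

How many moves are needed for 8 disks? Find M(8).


M(8) = 2 * M(7) + 1
M(7) = 2 * M(6) + 1
M(6) = 2 * M(5) + 1
M(5) = 2 * M(4) + 1
M(4) = 2 * M(3) + 1
M(3) = 2 * M(2) + 1
M(2) = 2 * M(1) + 1
M(1) = 1  (base case)
M(2) = 2 * 1 + 1 = 3
M(3) = 2 * 3 + 1 = 7
M(4) = 2 * 7 + 1 = 15
M(5) = 2 * 15 + 1 = 31
M(6) = 2 * 31 + 1 = 63
M(7) = 2 * 63 + 1 = 127
M(8) = 2 * 127 + 1 = 255

255


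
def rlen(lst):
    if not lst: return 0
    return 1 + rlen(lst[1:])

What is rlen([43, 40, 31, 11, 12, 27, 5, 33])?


rlen([43, 40, 31, 11, 12, 27, 5, 33]) = 1 + rlen([40, 31, 11, 12, 27, 5, 33])
rlen([40, 31, 11, 12, 27, 5, 33]) = 1 + rlen([31, 11, 12, 27, 5, 33])
rlen([31, 11, 12, 27, 5, 33]) = 1 + rlen([11, 12, 27, 5, 33])
rlen([11, 12, 27, 5, 33]) = 1 + rlen([12, 27, 5, 33])
rlen([12, 27, 5, 33]) = 1 + rlen([27, 5, 33])
rlen([27, 5, 33]) = 1 + rlen([5, 33])
rlen([5, 33]) = 1 + rlen([33])
rlen([33]) = 1 + rlen([])
rlen([]) = 0  (base case)
Unwinding: 1 + 1 + 1 + 1 + 1 + 1 + 1 + 1 + 0 = 8

8


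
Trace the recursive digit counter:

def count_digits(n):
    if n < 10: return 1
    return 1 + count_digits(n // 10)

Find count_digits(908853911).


count_digits(908853911) = 1 + count_digits(90885391)
count_digits(90885391) = 1 + count_digits(9088539)
count_digits(9088539) = 1 + count_digits(908853)
count_digits(908853) = 1 + count_digits(90885)
count_digits(90885) = 1 + count_digits(9088)
count_digits(9088) = 1 + count_digits(908)
count_digits(908) = 1 + count_digits(90)
count_digits(90) = 1 + count_digits(9)
count_digits(9) = 1  (base case: 9 < 10)
Unwinding: 1 + 1 + 1 + 1 + 1 + 1 + 1 + 1 + 1 = 9

9


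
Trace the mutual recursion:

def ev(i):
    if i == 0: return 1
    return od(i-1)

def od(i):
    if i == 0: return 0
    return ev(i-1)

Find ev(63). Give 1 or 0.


ev(63) = od(62)
od(62) = ev(61)
ev(61) = od(60)
od(60) = ev(59)
ev(59) = od(58)
od(58) = ev(57)
ev(57) = od(56)
od(56) = ev(55)
ev(55) = od(54)
od(54) = ev(53)
ev(53) = od(52)
od(52) = ev(51)
ev(51) = od(50)
od(50) = ev(49)
ev(49) = od(48)
od(48) = ev(47)
ev(47) = od(46)
od(46) = ev(45)
ev(45) = od(44)
od(44) = ev(43)
ev(43) = od(42)
od(42) = ev(41)
ev(41) = od(40)
od(40) = ev(39)
ev(39) = od(38)
od(38) = ev(37)
ev(37) = od(36)
od(36) = ev(35)
ev(35) = od(34)
od(34) = ev(33)
ev(33) = od(32)
od(32) = ev(31)
ev(31) = od(30)
od(30) = ev(29)
ev(29) = od(28)
od(28) = ev(27)
ev(27) = od(26)
od(26) = ev(25)
ev(25) = od(24)
od(24) = ev(23)
ev(23) = od(22)
od(22) = ev(21)
ev(21) = od(20)
od(20) = ev(19)
ev(19) = od(18)
od(18) = ev(17)
ev(17) = od(16)
od(16) = ev(15)
ev(15) = od(14)
od(14) = ev(13)
ev(13) = od(12)
od(12) = ev(11)
ev(11) = od(10)
od(10) = ev(9)
ev(9) = od(8)
od(8) = ev(7)
ev(7) = od(6)
od(6) = ev(5)
ev(5) = od(4)
od(4) = ev(3)
ev(3) = od(2)
od(2) = ev(1)
ev(1) = od(0)
od(0) = 0  (base case)
Result: 0

0


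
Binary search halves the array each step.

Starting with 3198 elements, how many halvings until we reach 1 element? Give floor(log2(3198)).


3198 / 2 = 1599
1599 / 2 = 799
799 / 2 = 399
399 / 2 = 199
199 / 2 = 99
99 / 2 = 49
49 / 2 = 24
24 / 2 = 12
12 / 2 = 6
6 / 2 = 3
3 / 2 = 1
Reached 1 after 11 halvings

11


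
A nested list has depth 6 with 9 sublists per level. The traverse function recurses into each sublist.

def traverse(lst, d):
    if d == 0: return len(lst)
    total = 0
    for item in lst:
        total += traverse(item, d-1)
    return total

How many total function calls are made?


At depth 0 (root): 1 call
At depth 1: each of 1 parents calls traverse on 9 children = 9 calls
At depth 2: each of 9 parents calls traverse on 9 children = 81 calls
At depth 3: each of 81 parents calls traverse on 9 children = 729 calls
At depth 4: each of 729 parents calls traverse on 9 children = 6561 calls
At depth 5: each of 6561 parents calls traverse on 9 children = 59049 calls
At depth 6: each of 59049 parents calls traverse on 9 children = 531441 calls
Total: 1 + 9 + 81 + 729 + 6561 + 59049 + 531441 = 597871

597871


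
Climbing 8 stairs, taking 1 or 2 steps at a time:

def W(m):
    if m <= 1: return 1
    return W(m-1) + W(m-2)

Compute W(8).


Building up from base cases:
W(0) = 1
W(1) = 1
W(2) = W(1) + W(0) = 1 + 1 = 2
W(3) = W(2) + W(1) = 2 + 1 = 3
W(4) = W(3) + W(2) = 3 + 2 = 5
W(5) = W(4) + W(3) = 5 + 3 = 8
W(6) = W(5) + W(4) = 8 + 5 = 13
W(7) = W(6) + W(5) = 13 + 8 = 21
W(8) = W(7) + W(6) = 21 + 13 = 34

34


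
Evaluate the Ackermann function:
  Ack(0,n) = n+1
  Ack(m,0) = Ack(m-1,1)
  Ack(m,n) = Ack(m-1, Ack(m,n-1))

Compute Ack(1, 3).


Ack(1, 3) = Ack(0, Ack(1, 2))
  Ack(1, 2) = Ack(0, Ack(1, 1))
    Ack(1, 1) = Ack(0, Ack(1, 0))
      Ack(1, 0) = Ack(0, 1)
        Ack(0, 1) = 2
      = Ack(0, 2)
      Ack(0, 2) = 3
    = Ack(0, 3)
    Ack(0, 3) = 4
  = Ack(0, 4)
  Ack(0, 4) = 5
Result: Ack(1, 3) = 5

5


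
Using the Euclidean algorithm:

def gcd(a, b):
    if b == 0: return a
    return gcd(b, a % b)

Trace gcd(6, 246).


gcd(6, 246) = gcd(246, 6)
gcd(246, 6) = gcd(6, 0)
gcd(6, 0) = 6  (base case)

6


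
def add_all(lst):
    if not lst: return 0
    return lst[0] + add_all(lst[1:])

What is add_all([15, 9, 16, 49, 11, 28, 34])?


add_all([15, 9, 16, 49, 11, 28, 34]) = 15 + add_all([9, 16, 49, 11, 28, 34])
add_all([9, 16, 49, 11, 28, 34]) = 9 + add_all([16, 49, 11, 28, 34])
add_all([16, 49, 11, 28, 34]) = 16 + add_all([49, 11, 28, 34])
add_all([49, 11, 28, 34]) = 49 + add_all([11, 28, 34])
add_all([11, 28, 34]) = 11 + add_all([28, 34])
add_all([28, 34]) = 28 + add_all([34])
add_all([34]) = 34 + add_all([])
add_all([]) = 0  (base case)
Total: 15 + 9 + 16 + 49 + 11 + 28 + 34 + 0 = 162

162


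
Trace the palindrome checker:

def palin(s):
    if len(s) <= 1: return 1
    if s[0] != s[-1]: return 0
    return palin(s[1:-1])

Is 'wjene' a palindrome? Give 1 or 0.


palin('wjene'): s[0]='w' != s[-1]='e' -> return 0
Result: 0 (not a palindrome)

0


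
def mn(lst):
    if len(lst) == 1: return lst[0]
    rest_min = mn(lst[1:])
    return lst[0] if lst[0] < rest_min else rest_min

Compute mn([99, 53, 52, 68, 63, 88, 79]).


mn([99, 53, 52, 68, 63, 88, 79]): compare 99 with mn([53, 52, 68, 63, 88, 79])
mn([53, 52, 68, 63, 88, 79]): compare 53 with mn([52, 68, 63, 88, 79])
mn([52, 68, 63, 88, 79]): compare 52 with mn([68, 63, 88, 79])
mn([68, 63, 88, 79]): compare 68 with mn([63, 88, 79])
mn([63, 88, 79]): compare 63 with mn([88, 79])
mn([88, 79]): compare 88 with mn([79])
mn([79]) = 79  (base case)
Compare 88 with 79 -> 79
Compare 63 with 79 -> 63
Compare 68 with 63 -> 63
Compare 52 with 63 -> 52
Compare 53 with 52 -> 52
Compare 99 with 52 -> 52

52


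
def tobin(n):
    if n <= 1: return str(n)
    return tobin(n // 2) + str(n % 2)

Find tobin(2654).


tobin(2654) = tobin(1327) + '0'
tobin(1327) = tobin(663) + '1'
tobin(663) = tobin(331) + '1'
tobin(331) = tobin(165) + '1'
tobin(165) = tobin(82) + '1'
tobin(82) = tobin(41) + '0'
tobin(41) = tobin(20) + '1'
tobin(20) = tobin(10) + '0'
tobin(10) = tobin(5) + '0'
tobin(5) = tobin(2) + '1'
tobin(2) = tobin(1) + '0'
tobin(1) = '1'  (base case)
Concatenating: '1' + '0' + '1' + '0' + '0' + '1' + '0' + '1' + '1' + '1' + '1' + '0' = '101001011110'

101001011110


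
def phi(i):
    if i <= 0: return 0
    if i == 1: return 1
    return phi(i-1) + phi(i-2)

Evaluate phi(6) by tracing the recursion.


Computing phi(6) bottom-up:
phi(0) = 0
phi(1) = 1
phi(2) = phi(1) + phi(0) = 1 + 0 = 1
phi(3) = phi(2) + phi(1) = 1 + 1 = 2
phi(4) = phi(3) + phi(2) = 2 + 1 = 3
phi(5) = phi(4) + phi(3) = 3 + 2 = 5
phi(6) = phi(5) + phi(4) = 5 + 3 = 8

8


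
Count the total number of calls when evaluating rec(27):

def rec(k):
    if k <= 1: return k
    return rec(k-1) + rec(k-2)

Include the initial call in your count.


Let C(n) = total calls for rec(n)
C(0) = 1, C(1) = 1
C(2) = 1 + C(1) + C(0) = 1 + 1 + 1 = 3
C(3) = 1 + C(2) + C(1) = 1 + 3 + 1 = 5
C(4) = 1 + C(3) + C(2) = 1 + 5 + 3 = 9
C(5) = 1 + C(4) + C(3) = 1 + 9 + 5 = 15
C(6) = 1 + C(5) + C(4) = 1 + 15 + 9 = 25
C(7) = 1 + C(6) + C(5) = 1 + 25 + 15 = 41
C(8) = 1 + C(7) + C(6) = 1 + 41 + 25 = 67
C(9) = 1 + C(8) + C(7) = 1 + 67 + 41 = 109
C(10) = 1 + C(9) + C(8) = 1 + 109 + 67 = 177
C(11) = 1 + C(10) + C(9) = 1 + 177 + 109 = 287
C(12) = 1 + C(11) + C(10) = 1 + 287 + 177 = 465
C(13) = 1 + C(12) + C(11) = 1 + 465 + 287 = 753
C(14) = 1 + C(13) + C(12) = 1 + 753 + 465 = 1219
C(15) = 1 + C(14) + C(13) = 1 + 1219 + 753 = 1973
C(16) = 1 + C(15) + C(14) = 1 + 1973 + 1219 = 3193
C(17) = 1 + C(16) + C(15) = 1 + 3193 + 1973 = 5167
C(18) = 1 + C(17) + C(16) = 1 + 5167 + 3193 = 8361
C(19) = 1 + C(18) + C(17) = 1 + 8361 + 5167 = 13529
C(20) = 1 + C(19) + C(18) = 1 + 13529 + 8361 = 21891
C(21) = 1 + C(20) + C(19) = 1 + 21891 + 13529 = 35421
C(22) = 1 + C(21) + C(20) = 1 + 35421 + 21891 = 57313
C(23) = 1 + C(22) + C(21) = 1 + 57313 + 35421 = 92735
C(24) = 1 + C(23) + C(22) = 1 + 92735 + 57313 = 150049
C(25) = 1 + C(24) + C(23) = 1 + 150049 + 92735 = 242785
C(26) = 1 + C(25) + C(24) = 1 + 242785 + 150049 = 392835
C(27) = 1 + C(26) + C(25) = 1 + 392835 + 242785 = 635621

635621


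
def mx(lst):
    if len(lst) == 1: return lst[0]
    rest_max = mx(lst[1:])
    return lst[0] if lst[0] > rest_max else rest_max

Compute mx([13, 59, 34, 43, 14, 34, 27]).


mx([13, 59, 34, 43, 14, 34, 27]): compare 13 with mx([59, 34, 43, 14, 34, 27])
mx([59, 34, 43, 14, 34, 27]): compare 59 with mx([34, 43, 14, 34, 27])
mx([34, 43, 14, 34, 27]): compare 34 with mx([43, 14, 34, 27])
mx([43, 14, 34, 27]): compare 43 with mx([14, 34, 27])
mx([14, 34, 27]): compare 14 with mx([34, 27])
mx([34, 27]): compare 34 with mx([27])
mx([27]) = 27  (base case)
Compare 34 with 27 -> 34
Compare 14 with 34 -> 34
Compare 43 with 34 -> 43
Compare 34 with 43 -> 43
Compare 59 with 43 -> 59
Compare 13 with 59 -> 59

59


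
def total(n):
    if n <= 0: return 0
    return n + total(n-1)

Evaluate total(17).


total(17)
= 17 + 16 + 15 + 14 + 13 + 12 + 11 + 10 + 9 + 8 + 7 + 6 + 5 + 4 + 3 + 2 + 1 + total(0)
= 17 + 16 + 15 + 14 + 13 + 12 + 11 + 10 + 9 + 8 + 7 + 6 + 5 + 4 + 3 + 2 + 1 + 0
= 153

153


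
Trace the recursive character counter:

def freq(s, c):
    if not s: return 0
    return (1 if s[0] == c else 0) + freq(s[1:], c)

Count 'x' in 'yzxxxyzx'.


s[0]='y' != 'x' -> 0
s[0]='z' != 'x' -> 0
s[0]='x' == 'x' -> 1
s[0]='x' == 'x' -> 1
s[0]='x' == 'x' -> 1
s[0]='y' != 'x' -> 0
s[0]='z' != 'x' -> 0
s[0]='x' == 'x' -> 1
Sum: 0 + 0 + 1 + 1 + 1 + 0 + 0 + 1 = 4

4


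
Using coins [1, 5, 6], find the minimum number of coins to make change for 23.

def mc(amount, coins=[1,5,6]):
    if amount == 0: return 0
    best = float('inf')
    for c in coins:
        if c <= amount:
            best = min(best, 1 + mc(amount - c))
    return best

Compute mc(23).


Building up with DP:
mc(0) = 0
mc(1) = min(1+mc(0)=1+0=1) = 1
mc(2) = min(1+mc(1)=1+1=2) = 2
mc(3) = min(1+mc(2)=1+2=3) = 3
mc(4) = min(1+mc(3)=1+3=4) = 4
mc(5) = min(1+mc(4)=1+4=5, 1+mc(0)=1+0=1) = 1
mc(6) = min(1+mc(5)=1+1=2, 1+mc(1)=1+1=2, 1+mc(0)=1+0=1) = 1
mc(7) = min(1+mc(6)=1+1=2, 1+mc(2)=1+2=3, 1+mc(1)=1+1=2) = 2
mc(8) = min(1+mc(7)=1+2=3, 1+mc(3)=1+3=4, 1+mc(2)=1+2=3) = 3
mc(9) = min(1+mc(8)=1+3=4, 1+mc(4)=1+4=5, 1+mc(3)=1+3=4) = 4
mc(10) = min(1+mc(9)=1+4=5, 1+mc(5)=1+1=2, 1+mc(4)=1+4=5) = 2
mc(11) = min(1+mc(10)=1+2=3, 1+mc(6)=1+1=2, 1+mc(5)=1+1=2) = 2
mc(12) = min(1+mc(11)=1+2=3, 1+mc(7)=1+2=3, 1+mc(6)=1+1=2) = 2
mc(13) = min(1+mc(12)=1+2=3, 1+mc(8)=1+3=4, 1+mc(7)=1+2=3) = 3
mc(14) = min(1+mc(13)=1+3=4, 1+mc(9)=1+4=5, 1+mc(8)=1+3=4) = 4
mc(15) = min(1+mc(14)=1+4=5, 1+mc(10)=1+2=3, 1+mc(9)=1+4=5) = 3
mc(16) = min(1+mc(15)=1+3=4, 1+mc(11)=1+2=3, 1+mc(10)=1+2=3) = 3
mc(17) = min(1+mc(16)=1+3=4, 1+mc(12)=1+2=3, 1+mc(11)=1+2=3) = 3
mc(18) = min(1+mc(17)=1+3=4, 1+mc(13)=1+3=4, 1+mc(12)=1+2=3) = 3
mc(19) = min(1+mc(18)=1+3=4, 1+mc(14)=1+4=5, 1+mc(13)=1+3=4) = 4
mc(20) = min(1+mc(19)=1+4=5, 1+mc(15)=1+3=4, 1+mc(14)=1+4=5) = 4
mc(21) = min(1+mc(20)=1+4=5, 1+mc(16)=1+3=4, 1+mc(15)=1+3=4) = 4
mc(22) = min(1+mc(21)=1+4=5, 1+mc(17)=1+3=4, 1+mc(16)=1+3=4) = 4
mc(23) = min(1+mc(22)=1+4=5, 1+mc(18)=1+3=4, 1+mc(17)=1+3=4) = 4

4


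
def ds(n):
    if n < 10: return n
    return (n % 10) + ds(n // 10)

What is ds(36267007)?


ds(36267007) = 7 + ds(3626700)
ds(3626700) = 0 + ds(362670)
ds(362670) = 0 + ds(36267)
ds(36267) = 7 + ds(3626)
ds(3626) = 6 + ds(362)
ds(362) = 2 + ds(36)
ds(36) = 6 + ds(3)
ds(3) = 3  (base case)
Total: 7 + 0 + 0 + 7 + 6 + 2 + 6 + 3 = 31

31


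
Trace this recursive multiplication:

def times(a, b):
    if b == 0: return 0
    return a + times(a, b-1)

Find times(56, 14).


times(56, 14) = 56 + times(56, 13)
times(56, 13) = 56 + times(56, 12)
times(56, 12) = 56 + times(56, 11)
times(56, 11) = 56 + times(56, 10)
times(56, 10) = 56 + times(56, 9)
times(56, 9) = 56 + times(56, 8)
times(56, 8) = 56 + times(56, 7)
times(56, 7) = 56 + times(56, 6)
times(56, 6) = 56 + times(56, 5)
times(56, 5) = 56 + times(56, 4)
times(56, 4) = 56 + times(56, 3)
times(56, 3) = 56 + times(56, 2)
times(56, 2) = 56 + times(56, 1)
times(56, 1) = 56 + times(56, 0)
times(56, 0) = 0  (base case)
Total: 56 + 56 + 56 + 56 + 56 + 56 + 56 + 56 + 56 + 56 + 56 + 56 + 56 + 56 + 0 = 784

784


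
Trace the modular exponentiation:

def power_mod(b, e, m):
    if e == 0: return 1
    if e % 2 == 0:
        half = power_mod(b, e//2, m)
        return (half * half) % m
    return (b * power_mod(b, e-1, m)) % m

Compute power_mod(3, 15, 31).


power_mod(3, 15, 31): e is odd, compute power_mod(3, 14, 31)
  power_mod(3, 14, 31): e is even, compute power_mod(3, 7, 31)
    power_mod(3, 7, 31): e is odd, compute power_mod(3, 6, 31)
      power_mod(3, 6, 31): e is even, compute power_mod(3, 3, 31)
        power_mod(3, 3, 31): e is odd, compute power_mod(3, 2, 31)
          power_mod(3, 2, 31): e is even, compute power_mod(3, 1, 31)
          power_mod(3, 1, 31): e is odd, compute power_mod(3, 0, 31)
          power_mod(3, 0, 31) = 1
          (3 * 1) % 31 = 3
          half=3, (3*3) % 31 = 9
        (3 * 9) % 31 = 27
      half=27, (27*27) % 31 = 16
    (3 * 16) % 31 = 17
  half=17, (17*17) % 31 = 10
(3 * 10) % 31 = 30

30


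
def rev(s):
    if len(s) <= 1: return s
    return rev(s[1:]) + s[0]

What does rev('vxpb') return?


rev('vxpb') = rev('xpb') + 'v'
rev('xpb') = rev('pb') + 'x'
rev('pb') = rev('b') + 'p'
rev('b') = 'b'  (base case)
Concatenating: 'b' + 'p' + 'x' + 'v' = 'bpxv'

bpxv


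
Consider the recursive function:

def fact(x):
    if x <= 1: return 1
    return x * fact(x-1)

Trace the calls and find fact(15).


fact(15)
= 15 * fact(14)
= 15 * 14 * fact(13)
= 15 * 14 * 13 * fact(12)
= 15 * 14 * 13 * 12 * fact(11)
= 15 * 14 * 13 * 12 * 11 * fact(10)
= 15 * 14 * 13 * 12 * 11 * 10 * fact(9)
= 15 * 14 * 13 * 12 * 11 * 10 * 9 * fact(8)
= 15 * 14 * 13 * 12 * 11 * 10 * 9 * 8 * fact(7)
= 15 * 14 * 13 * 12 * 11 * 10 * 9 * 8 * 7 * fact(6)
= 15 * 14 * 13 * 12 * 11 * 10 * 9 * 8 * 7 * 6 * fact(5)
= 15 * 14 * 13 * 12 * 11 * 10 * 9 * 8 * 7 * 6 * 5 * fact(4)
= 15 * 14 * 13 * 12 * 11 * 10 * 9 * 8 * 7 * 6 * 5 * 4 * fact(3)
= 15 * 14 * 13 * 12 * 11 * 10 * 9 * 8 * 7 * 6 * 5 * 4 * 3 * fact(2)
= 15 * 14 * 13 * 12 * 11 * 10 * 9 * 8 * 7 * 6 * 5 * 4 * 3 * 2 * fact(1)
= 15 * 14 * 13 * 12 * 11 * 10 * 9 * 8 * 7 * 6 * 5 * 4 * 3 * 2 * 1
= 1307674368000

1307674368000


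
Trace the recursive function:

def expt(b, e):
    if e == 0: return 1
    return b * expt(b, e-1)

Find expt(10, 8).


expt(10, 8)
= 10 * expt(10, 7)
= 10 * 10 * expt(10, 6)
= 10 * 10 * 10 * expt(10, 5)
= 10 * 10 * 10 * 10 * expt(10, 4)
= 10 * 10 * 10 * 10 * 10 * expt(10, 3)
= 10 * 10 * 10 * 10 * 10 * 10 * expt(10, 2)
= 10 * 10 * 10 * 10 * 10 * 10 * 10 * expt(10, 1)
= 10 * 10 * 10 * 10 * 10 * 10 * 10 * 10 * expt(10, 0)
= 10 * 10 * 10 * 10 * 10 * 10 * 10 * 10 * 1
= 100000000

100000000


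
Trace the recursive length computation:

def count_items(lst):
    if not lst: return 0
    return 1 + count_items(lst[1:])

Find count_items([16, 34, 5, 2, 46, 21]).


count_items([16, 34, 5, 2, 46, 21]) = 1 + count_items([34, 5, 2, 46, 21])
count_items([34, 5, 2, 46, 21]) = 1 + count_items([5, 2, 46, 21])
count_items([5, 2, 46, 21]) = 1 + count_items([2, 46, 21])
count_items([2, 46, 21]) = 1 + count_items([46, 21])
count_items([46, 21]) = 1 + count_items([21])
count_items([21]) = 1 + count_items([])
count_items([]) = 0  (base case)
Unwinding: 1 + 1 + 1 + 1 + 1 + 1 + 0 = 6

6


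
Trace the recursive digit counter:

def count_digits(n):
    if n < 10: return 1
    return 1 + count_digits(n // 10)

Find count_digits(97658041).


count_digits(97658041) = 1 + count_digits(9765804)
count_digits(9765804) = 1 + count_digits(976580)
count_digits(976580) = 1 + count_digits(97658)
count_digits(97658) = 1 + count_digits(9765)
count_digits(9765) = 1 + count_digits(976)
count_digits(976) = 1 + count_digits(97)
count_digits(97) = 1 + count_digits(9)
count_digits(9) = 1  (base case: 9 < 10)
Unwinding: 1 + 1 + 1 + 1 + 1 + 1 + 1 + 1 = 8

8


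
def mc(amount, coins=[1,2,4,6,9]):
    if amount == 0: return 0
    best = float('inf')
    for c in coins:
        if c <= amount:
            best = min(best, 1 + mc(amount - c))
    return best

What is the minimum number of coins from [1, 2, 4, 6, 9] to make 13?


Building up with DP:
mc(0) = 0
mc(1) = min(1+mc(0)=1+0=1) = 1
mc(2) = min(1+mc(1)=1+1=2, 1+mc(0)=1+0=1) = 1
mc(3) = min(1+mc(2)=1+1=2, 1+mc(1)=1+1=2) = 2
mc(4) = min(1+mc(3)=1+2=3, 1+mc(2)=1+1=2, 1+mc(0)=1+0=1) = 1
mc(5) = min(1+mc(4)=1+1=2, 1+mc(3)=1+2=3, 1+mc(1)=1+1=2) = 2
mc(6) = min(1+mc(5)=1+2=3, 1+mc(4)=1+1=2, 1+mc(2)=1+1=2, 1+mc(0)=1+0=1) = 1
mc(7) = min(1+mc(6)=1+1=2, 1+mc(5)=1+2=3, 1+mc(3)=1+2=3, 1+mc(1)=1+1=2) = 2
mc(8) = min(1+mc(7)=1+2=3, 1+mc(6)=1+1=2, 1+mc(4)=1+1=2, 1+mc(2)=1+1=2) = 2
mc(9) = min(1+mc(8)=1+2=3, 1+mc(7)=1+2=3, 1+mc(5)=1+2=3, 1+mc(3)=1+2=3, 1+mc(0)=1+0=1) = 1
mc(10) = min(1+mc(9)=1+1=2, 1+mc(8)=1+2=3, 1+mc(6)=1+1=2, 1+mc(4)=1+1=2, 1+mc(1)=1+1=2) = 2
mc(11) = min(1+mc(10)=1+2=3, 1+mc(9)=1+1=2, 1+mc(7)=1+2=3, 1+mc(5)=1+2=3, 1+mc(2)=1+1=2) = 2
mc(12) = min(1+mc(11)=1+2=3, 1+mc(10)=1+2=3, 1+mc(8)=1+2=3, 1+mc(6)=1+1=2, 1+mc(3)=1+2=3) = 2
mc(13) = min(1+mc(12)=1+2=3, 1+mc(11)=1+2=3, 1+mc(9)=1+1=2, 1+mc(7)=1+2=3, 1+mc(4)=1+1=2) = 2

2


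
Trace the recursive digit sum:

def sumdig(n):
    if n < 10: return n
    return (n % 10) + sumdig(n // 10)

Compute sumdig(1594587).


sumdig(1594587) = 7 + sumdig(159458)
sumdig(159458) = 8 + sumdig(15945)
sumdig(15945) = 5 + sumdig(1594)
sumdig(1594) = 4 + sumdig(159)
sumdig(159) = 9 + sumdig(15)
sumdig(15) = 5 + sumdig(1)
sumdig(1) = 1  (base case)
Total: 7 + 8 + 5 + 4 + 9 + 5 + 1 = 39

39


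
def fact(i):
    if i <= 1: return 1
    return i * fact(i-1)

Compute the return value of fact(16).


fact(16)
= 16 * fact(15)
= 16 * 15 * fact(14)
= 16 * 15 * 14 * fact(13)
= 16 * 15 * 14 * 13 * fact(12)
= 16 * 15 * 14 * 13 * 12 * fact(11)
= 16 * 15 * 14 * 13 * 12 * 11 * fact(10)
= 16 * 15 * 14 * 13 * 12 * 11 * 10 * fact(9)
= 16 * 15 * 14 * 13 * 12 * 11 * 10 * 9 * fact(8)
= 16 * 15 * 14 * 13 * 12 * 11 * 10 * 9 * 8 * fact(7)
= 16 * 15 * 14 * 13 * 12 * 11 * 10 * 9 * 8 * 7 * fact(6)
= 16 * 15 * 14 * 13 * 12 * 11 * 10 * 9 * 8 * 7 * 6 * fact(5)
= 16 * 15 * 14 * 13 * 12 * 11 * 10 * 9 * 8 * 7 * 6 * 5 * fact(4)
= 16 * 15 * 14 * 13 * 12 * 11 * 10 * 9 * 8 * 7 * 6 * 5 * 4 * fact(3)
= 16 * 15 * 14 * 13 * 12 * 11 * 10 * 9 * 8 * 7 * 6 * 5 * 4 * 3 * fact(2)
= 16 * 15 * 14 * 13 * 12 * 11 * 10 * 9 * 8 * 7 * 6 * 5 * 4 * 3 * 2 * fact(1)
= 16 * 15 * 14 * 13 * 12 * 11 * 10 * 9 * 8 * 7 * 6 * 5 * 4 * 3 * 2 * 1
= 20922789888000

20922789888000


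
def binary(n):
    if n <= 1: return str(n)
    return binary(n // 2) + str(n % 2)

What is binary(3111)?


binary(3111) = binary(1555) + '1'
binary(1555) = binary(777) + '1'
binary(777) = binary(388) + '1'
binary(388) = binary(194) + '0'
binary(194) = binary(97) + '0'
binary(97) = binary(48) + '1'
binary(48) = binary(24) + '0'
binary(24) = binary(12) + '0'
binary(12) = binary(6) + '0'
binary(6) = binary(3) + '0'
binary(3) = binary(1) + '1'
binary(1) = '1'  (base case)
Concatenating: '1' + '1' + '0' + '0' + '0' + '0' + '1' + '0' + '0' + '1' + '1' + '1' = '110000100111'

110000100111


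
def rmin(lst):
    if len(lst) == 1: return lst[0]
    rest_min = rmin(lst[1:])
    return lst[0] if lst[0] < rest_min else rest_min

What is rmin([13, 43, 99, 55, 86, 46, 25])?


rmin([13, 43, 99, 55, 86, 46, 25]): compare 13 with rmin([43, 99, 55, 86, 46, 25])
rmin([43, 99, 55, 86, 46, 25]): compare 43 with rmin([99, 55, 86, 46, 25])
rmin([99, 55, 86, 46, 25]): compare 99 with rmin([55, 86, 46, 25])
rmin([55, 86, 46, 25]): compare 55 with rmin([86, 46, 25])
rmin([86, 46, 25]): compare 86 with rmin([46, 25])
rmin([46, 25]): compare 46 with rmin([25])
rmin([25]) = 25  (base case)
Compare 46 with 25 -> 25
Compare 86 with 25 -> 25
Compare 55 with 25 -> 25
Compare 99 with 25 -> 25
Compare 43 with 25 -> 25
Compare 13 with 25 -> 13

13


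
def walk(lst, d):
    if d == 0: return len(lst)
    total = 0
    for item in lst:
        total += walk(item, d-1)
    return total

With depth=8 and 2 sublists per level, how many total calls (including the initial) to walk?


At depth 0 (root): 1 call
At depth 1: each of 1 parents calls walk on 2 children = 2 calls
At depth 2: each of 2 parents calls walk on 2 children = 4 calls
At depth 3: each of 4 parents calls walk on 2 children = 8 calls
At depth 4: each of 8 parents calls walk on 2 children = 16 calls
At depth 5: each of 16 parents calls walk on 2 children = 32 calls
At depth 6: each of 32 parents calls walk on 2 children = 64 calls
At depth 7: each of 64 parents calls walk on 2 children = 128 calls
At depth 8: each of 128 parents calls walk on 2 children = 256 calls
Total: 1 + 2 + 4 + 8 + 16 + 32 + 64 + 128 + 256 = 511

511


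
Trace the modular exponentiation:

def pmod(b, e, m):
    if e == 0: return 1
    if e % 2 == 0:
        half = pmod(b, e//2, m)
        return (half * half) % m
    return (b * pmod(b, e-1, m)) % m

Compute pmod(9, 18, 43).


pmod(9, 18, 43): e is even, compute pmod(9, 9, 43)
  pmod(9, 9, 43): e is odd, compute pmod(9, 8, 43)
    pmod(9, 8, 43): e is even, compute pmod(9, 4, 43)
      pmod(9, 4, 43): e is even, compute pmod(9, 2, 43)
        pmod(9, 2, 43): e is even, compute pmod(9, 1, 43)
          pmod(9, 1, 43): e is odd, compute pmod(9, 0, 43)
          pmod(9, 0, 43) = 1
          (9 * 1) % 43 = 9
        half=9, (9*9) % 43 = 38
      half=38, (38*38) % 43 = 25
    half=25, (25*25) % 43 = 23
  (9 * 23) % 43 = 35
half=35, (35*35) % 43 = 21

21


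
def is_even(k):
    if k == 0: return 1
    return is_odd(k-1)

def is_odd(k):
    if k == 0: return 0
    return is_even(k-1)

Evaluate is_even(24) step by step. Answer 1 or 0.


is_even(24) = is_odd(23)
is_odd(23) = is_even(22)
is_even(22) = is_odd(21)
is_odd(21) = is_even(20)
is_even(20) = is_odd(19)
is_odd(19) = is_even(18)
is_even(18) = is_odd(17)
is_odd(17) = is_even(16)
is_even(16) = is_odd(15)
is_odd(15) = is_even(14)
is_even(14) = is_odd(13)
is_odd(13) = is_even(12)
is_even(12) = is_odd(11)
is_odd(11) = is_even(10)
is_even(10) = is_odd(9)
is_odd(9) = is_even(8)
is_even(8) = is_odd(7)
is_odd(7) = is_even(6)
is_even(6) = is_odd(5)
is_odd(5) = is_even(4)
is_even(4) = is_odd(3)
is_odd(3) = is_even(2)
is_even(2) = is_odd(1)
is_odd(1) = is_even(0)
is_even(0) = 1  (base case)
Result: 1

1


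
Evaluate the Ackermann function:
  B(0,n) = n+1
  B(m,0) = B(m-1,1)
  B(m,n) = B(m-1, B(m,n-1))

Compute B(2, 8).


B(2, 8) = B(1, B(2, 7))
  B(2, 7) = B(1, B(2, 6))
    B(2, 6) = B(1, B(2, 5))
      B(2, 5) = B(1, B(2, 4))
        B(2, 4) = B(1, B(2, 3))
          B(2, 3) = B(1, B(2, 2))
          B(2, 2) = B(1, B(2, 1))
          B(2, 1) = B(1, B(2, 0))
          B(2, 0) = B(1, 1)
          B(1, 1) = B(0, B(1, 0))
          B(1, 0) = B(0, 1)
          B(0, 1) = 2
            = B(0, 2)
          B(0, 2) = 3
            = B(1, 3)
          B(1, 3) = B(0, B(1, 2))
          B(1, 2) = B(0, B(1, 1))
          B(1, 1) = B(0, B(1, 0))
          B(1, 0) = B(0, 1)
          B(0, 1) = 2
            = B(0, 2)
          B(0, 2) = 3
            = B(0, 3)
          B(0, 3) = 4
            = B(0, 4)
... (trace truncated)
Result: B(2, 8) = 19

19


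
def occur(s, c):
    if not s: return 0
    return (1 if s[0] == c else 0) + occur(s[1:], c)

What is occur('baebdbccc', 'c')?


s[0]='b' != 'c' -> 0
s[0]='a' != 'c' -> 0
s[0]='e' != 'c' -> 0
s[0]='b' != 'c' -> 0
s[0]='d' != 'c' -> 0
s[0]='b' != 'c' -> 0
s[0]='c' == 'c' -> 1
s[0]='c' == 'c' -> 1
s[0]='c' == 'c' -> 1
Sum: 0 + 0 + 0 + 0 + 0 + 0 + 1 + 1 + 1 = 3

3


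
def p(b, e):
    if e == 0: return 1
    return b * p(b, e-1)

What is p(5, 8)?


p(5, 8)
= 5 * p(5, 7)
= 5 * 5 * p(5, 6)
= 5 * 5 * 5 * p(5, 5)
= 5 * 5 * 5 * 5 * p(5, 4)
= 5 * 5 * 5 * 5 * 5 * p(5, 3)
= 5 * 5 * 5 * 5 * 5 * 5 * p(5, 2)
= 5 * 5 * 5 * 5 * 5 * 5 * 5 * p(5, 1)
= 5 * 5 * 5 * 5 * 5 * 5 * 5 * 5 * p(5, 0)
= 5 * 5 * 5 * 5 * 5 * 5 * 5 * 5 * 1
= 390625

390625


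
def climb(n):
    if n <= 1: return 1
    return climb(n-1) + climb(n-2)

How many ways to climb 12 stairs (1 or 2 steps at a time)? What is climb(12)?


Building up from base cases:
climb(0) = 1
climb(1) = 1
climb(2) = climb(1) + climb(0) = 1 + 1 = 2
climb(3) = climb(2) + climb(1) = 2 + 1 = 3
climb(4) = climb(3) + climb(2) = 3 + 2 = 5
climb(5) = climb(4) + climb(3) = 5 + 3 = 8
climb(6) = climb(5) + climb(4) = 8 + 5 = 13
climb(7) = climb(6) + climb(5) = 13 + 8 = 21
climb(8) = climb(7) + climb(6) = 21 + 13 = 34
climb(9) = climb(8) + climb(7) = 34 + 21 = 55
climb(10) = climb(9) + climb(8) = 55 + 34 = 89
climb(11) = climb(10) + climb(9) = 89 + 55 = 144
climb(12) = climb(11) + climb(10) = 144 + 89 = 233

233


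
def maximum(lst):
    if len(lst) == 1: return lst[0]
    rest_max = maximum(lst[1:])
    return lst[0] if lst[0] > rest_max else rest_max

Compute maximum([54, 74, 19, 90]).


maximum([54, 74, 19, 90]): compare 54 with maximum([74, 19, 90])
maximum([74, 19, 90]): compare 74 with maximum([19, 90])
maximum([19, 90]): compare 19 with maximum([90])
maximum([90]) = 90  (base case)
Compare 19 with 90 -> 90
Compare 74 with 90 -> 90
Compare 54 with 90 -> 90

90


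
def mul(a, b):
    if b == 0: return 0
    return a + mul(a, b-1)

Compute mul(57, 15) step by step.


mul(57, 15) = 57 + mul(57, 14)
mul(57, 14) = 57 + mul(57, 13)
mul(57, 13) = 57 + mul(57, 12)
mul(57, 12) = 57 + mul(57, 11)
mul(57, 11) = 57 + mul(57, 10)
mul(57, 10) = 57 + mul(57, 9)
mul(57, 9) = 57 + mul(57, 8)
mul(57, 8) = 57 + mul(57, 7)
mul(57, 7) = 57 + mul(57, 6)
mul(57, 6) = 57 + mul(57, 5)
mul(57, 5) = 57 + mul(57, 4)
mul(57, 4) = 57 + mul(57, 3)
mul(57, 3) = 57 + mul(57, 2)
mul(57, 2) = 57 + mul(57, 1)
mul(57, 1) = 57 + mul(57, 0)
mul(57, 0) = 0  (base case)
Total: 57 + 57 + 57 + 57 + 57 + 57 + 57 + 57 + 57 + 57 + 57 + 57 + 57 + 57 + 57 + 0 = 855

855


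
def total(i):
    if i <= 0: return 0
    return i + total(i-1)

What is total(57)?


total(57)
= 57 + 56 + 55 + 54 + 53 + 52 + 51 + 50 + 49 + 48 + 47 + 46 + 45 + 44 + 43 + 42 + 41 + 40 + 39 + 38 + 37 + 36 + 35 + 34 + 33 + 32 + 31 + 30 + 29 + 28 + 27 + 26 + 25 + 24 + 23 + 22 + 21 + 20 + 19 + 18 + 17 + 16 + 15 + 14 + 13 + 12 + 11 + 10 + 9 + 8 + 7 + 6 + 5 + 4 + 3 + 2 + 1 + total(0)
= 57 + 56 + 55 + 54 + 53 + 52 + 51 + 50 + 49 + 48 + 47 + 46 + 45 + 44 + 43 + 42 + 41 + 40 + 39 + 38 + 37 + 36 + 35 + 34 + 33 + 32 + 31 + 30 + 29 + 28 + 27 + 26 + 25 + 24 + 23 + 22 + 21 + 20 + 19 + 18 + 17 + 16 + 15 + 14 + 13 + 12 + 11 + 10 + 9 + 8 + 7 + 6 + 5 + 4 + 3 + 2 + 1 + 0
= 1653

1653


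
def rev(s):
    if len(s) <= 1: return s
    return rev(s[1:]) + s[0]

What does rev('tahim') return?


rev('tahim') = rev('ahim') + 't'
rev('ahim') = rev('him') + 'a'
rev('him') = rev('im') + 'h'
rev('im') = rev('m') + 'i'
rev('m') = 'm'  (base case)
Concatenating: 'm' + 'i' + 'h' + 'a' + 't' = 'mihat'

mihat


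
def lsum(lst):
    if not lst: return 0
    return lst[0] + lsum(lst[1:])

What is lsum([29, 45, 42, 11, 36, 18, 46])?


lsum([29, 45, 42, 11, 36, 18, 46]) = 29 + lsum([45, 42, 11, 36, 18, 46])
lsum([45, 42, 11, 36, 18, 46]) = 45 + lsum([42, 11, 36, 18, 46])
lsum([42, 11, 36, 18, 46]) = 42 + lsum([11, 36, 18, 46])
lsum([11, 36, 18, 46]) = 11 + lsum([36, 18, 46])
lsum([36, 18, 46]) = 36 + lsum([18, 46])
lsum([18, 46]) = 18 + lsum([46])
lsum([46]) = 46 + lsum([])
lsum([]) = 0  (base case)
Total: 29 + 45 + 42 + 11 + 36 + 18 + 46 + 0 = 227

227


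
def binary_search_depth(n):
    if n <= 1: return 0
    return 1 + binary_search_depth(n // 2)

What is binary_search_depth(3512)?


3512 / 2 = 1756
1756 / 2 = 878
878 / 2 = 439
439 / 2 = 219
219 / 2 = 109
109 / 2 = 54
54 / 2 = 27
27 / 2 = 13
13 / 2 = 6
6 / 2 = 3
3 / 2 = 1
Reached 1 after 11 halvings

11


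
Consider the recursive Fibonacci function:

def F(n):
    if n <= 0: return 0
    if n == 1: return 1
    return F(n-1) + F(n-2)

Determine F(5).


Computing F(5) bottom-up:
F(0) = 0
F(1) = 1
F(2) = F(1) + F(0) = 1 + 0 = 1
F(3) = F(2) + F(1) = 1 + 1 = 2
F(4) = F(3) + F(2) = 2 + 1 = 3
F(5) = F(4) + F(3) = 3 + 2 = 5

5


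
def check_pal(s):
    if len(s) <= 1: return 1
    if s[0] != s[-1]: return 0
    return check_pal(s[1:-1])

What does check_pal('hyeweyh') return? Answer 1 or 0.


check_pal('hyeweyh'): s[0]='h' == s[-1]='h' -> check check_pal('yewey')
check_pal('yewey'): s[0]='y' == s[-1]='y' -> check check_pal('ewe')
check_pal('ewe'): s[0]='e' == s[-1]='e' -> check check_pal('w')
check_pal('w'): len <= 1 -> return 1  (base case)
Result: 1 (palindrome)

1


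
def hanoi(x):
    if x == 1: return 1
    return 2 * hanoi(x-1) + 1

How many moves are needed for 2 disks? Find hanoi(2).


hanoi(2) = 2 * hanoi(1) + 1
hanoi(1) = 1  (base case)
hanoi(2) = 2 * 1 + 1 = 3

3


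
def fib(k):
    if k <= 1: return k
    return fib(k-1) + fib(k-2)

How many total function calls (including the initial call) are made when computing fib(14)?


Let C(n) = total calls for fib(n)
C(0) = 1, C(1) = 1
C(2) = 1 + C(1) + C(0) = 1 + 1 + 1 = 3
C(3) = 1 + C(2) + C(1) = 1 + 3 + 1 = 5
C(4) = 1 + C(3) + C(2) = 1 + 5 + 3 = 9
C(5) = 1 + C(4) + C(3) = 1 + 9 + 5 = 15
C(6) = 1 + C(5) + C(4) = 1 + 15 + 9 = 25
C(7) = 1 + C(6) + C(5) = 1 + 25 + 15 = 41
C(8) = 1 + C(7) + C(6) = 1 + 41 + 25 = 67
C(9) = 1 + C(8) + C(7) = 1 + 67 + 41 = 109
C(10) = 1 + C(9) + C(8) = 1 + 109 + 67 = 177
C(11) = 1 + C(10) + C(9) = 1 + 177 + 109 = 287
C(12) = 1 + C(11) + C(10) = 1 + 287 + 177 = 465
C(13) = 1 + C(12) + C(11) = 1 + 465 + 287 = 753
C(14) = 1 + C(13) + C(12) = 1 + 753 + 465 = 1219

1219


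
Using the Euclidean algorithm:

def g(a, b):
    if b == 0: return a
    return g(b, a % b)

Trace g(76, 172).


g(76, 172) = g(172, 76)
g(172, 76) = g(76, 20)
g(76, 20) = g(20, 16)
g(20, 16) = g(16, 4)
g(16, 4) = g(4, 0)
g(4, 0) = 4  (base case)

4


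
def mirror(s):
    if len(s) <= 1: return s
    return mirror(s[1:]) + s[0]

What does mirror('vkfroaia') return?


mirror('vkfroaia') = mirror('kfroaia') + 'v'
mirror('kfroaia') = mirror('froaia') + 'k'
mirror('froaia') = mirror('roaia') + 'f'
mirror('roaia') = mirror('oaia') + 'r'
mirror('oaia') = mirror('aia') + 'o'
mirror('aia') = mirror('ia') + 'a'
mirror('ia') = mirror('a') + 'i'
mirror('a') = 'a'  (base case)
Concatenating: 'a' + 'i' + 'a' + 'o' + 'r' + 'f' + 'k' + 'v' = 'aiaorfkv'

aiaorfkv


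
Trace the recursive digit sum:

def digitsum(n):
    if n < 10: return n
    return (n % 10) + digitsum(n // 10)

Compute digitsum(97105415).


digitsum(97105415) = 5 + digitsum(9710541)
digitsum(9710541) = 1 + digitsum(971054)
digitsum(971054) = 4 + digitsum(97105)
digitsum(97105) = 5 + digitsum(9710)
digitsum(9710) = 0 + digitsum(971)
digitsum(971) = 1 + digitsum(97)
digitsum(97) = 7 + digitsum(9)
digitsum(9) = 9  (base case)
Total: 5 + 1 + 4 + 5 + 0 + 1 + 7 + 9 = 32

32


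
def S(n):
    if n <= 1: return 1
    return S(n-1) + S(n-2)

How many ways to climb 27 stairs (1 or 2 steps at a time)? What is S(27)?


Building up from base cases:
S(0) = 1
S(1) = 1
S(2) = S(1) + S(0) = 1 + 1 = 2
S(3) = S(2) + S(1) = 2 + 1 = 3
S(4) = S(3) + S(2) = 3 + 2 = 5
S(5) = S(4) + S(3) = 5 + 3 = 8
S(6) = S(5) + S(4) = 8 + 5 = 13
S(7) = S(6) + S(5) = 13 + 8 = 21
S(8) = S(7) + S(6) = 21 + 13 = 34
S(9) = S(8) + S(7) = 34 + 21 = 55
S(10) = S(9) + S(8) = 55 + 34 = 89
S(11) = S(10) + S(9) = 89 + 55 = 144
S(12) = S(11) + S(10) = 144 + 89 = 233
S(13) = S(12) + S(11) = 233 + 144 = 377
S(14) = S(13) + S(12) = 377 + 233 = 610
S(15) = S(14) + S(13) = 610 + 377 = 987
S(16) = S(15) + S(14) = 987 + 610 = 1597
S(17) = S(16) + S(15) = 1597 + 987 = 2584
S(18) = S(17) + S(16) = 2584 + 1597 = 4181
S(19) = S(18) + S(17) = 4181 + 2584 = 6765
S(20) = S(19) + S(18) = 6765 + 4181 = 10946
S(21) = S(20) + S(19) = 10946 + 6765 = 17711
S(22) = S(21) + S(20) = 17711 + 10946 = 28657
S(23) = S(22) + S(21) = 28657 + 17711 = 46368
S(24) = S(23) + S(22) = 46368 + 28657 = 75025
S(25) = S(24) + S(23) = 75025 + 46368 = 121393
S(26) = S(25) + S(24) = 121393 + 75025 = 196418
S(27) = S(26) + S(25) = 196418 + 121393 = 317811

317811


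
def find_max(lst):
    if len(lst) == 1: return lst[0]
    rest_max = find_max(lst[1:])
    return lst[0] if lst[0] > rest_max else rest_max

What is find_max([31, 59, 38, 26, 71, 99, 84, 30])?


find_max([31, 59, 38, 26, 71, 99, 84, 30]): compare 31 with find_max([59, 38, 26, 71, 99, 84, 30])
find_max([59, 38, 26, 71, 99, 84, 30]): compare 59 with find_max([38, 26, 71, 99, 84, 30])
find_max([38, 26, 71, 99, 84, 30]): compare 38 with find_max([26, 71, 99, 84, 30])
find_max([26, 71, 99, 84, 30]): compare 26 with find_max([71, 99, 84, 30])
find_max([71, 99, 84, 30]): compare 71 with find_max([99, 84, 30])
find_max([99, 84, 30]): compare 99 with find_max([84, 30])
find_max([84, 30]): compare 84 with find_max([30])
find_max([30]) = 30  (base case)
Compare 84 with 30 -> 84
Compare 99 with 84 -> 99
Compare 71 with 99 -> 99
Compare 26 with 99 -> 99
Compare 38 with 99 -> 99
Compare 59 with 99 -> 99
Compare 31 with 99 -> 99

99


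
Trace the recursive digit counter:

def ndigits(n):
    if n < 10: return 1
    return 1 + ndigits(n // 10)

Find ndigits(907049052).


ndigits(907049052) = 1 + ndigits(90704905)
ndigits(90704905) = 1 + ndigits(9070490)
ndigits(9070490) = 1 + ndigits(907049)
ndigits(907049) = 1 + ndigits(90704)
ndigits(90704) = 1 + ndigits(9070)
ndigits(9070) = 1 + ndigits(907)
ndigits(907) = 1 + ndigits(90)
ndigits(90) = 1 + ndigits(9)
ndigits(9) = 1  (base case: 9 < 10)
Unwinding: 1 + 1 + 1 + 1 + 1 + 1 + 1 + 1 + 1 = 9

9


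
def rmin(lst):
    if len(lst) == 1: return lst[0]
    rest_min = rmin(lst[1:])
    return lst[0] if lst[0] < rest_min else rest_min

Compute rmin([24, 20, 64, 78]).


rmin([24, 20, 64, 78]): compare 24 with rmin([20, 64, 78])
rmin([20, 64, 78]): compare 20 with rmin([64, 78])
rmin([64, 78]): compare 64 with rmin([78])
rmin([78]) = 78  (base case)
Compare 64 with 78 -> 64
Compare 20 with 64 -> 20
Compare 24 with 20 -> 20

20


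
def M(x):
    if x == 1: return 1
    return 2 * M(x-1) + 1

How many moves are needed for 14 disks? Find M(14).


M(14) = 2 * M(13) + 1
M(13) = 2 * M(12) + 1
M(12) = 2 * M(11) + 1
M(11) = 2 * M(10) + 1
M(10) = 2 * M(9) + 1
M(9) = 2 * M(8) + 1
M(8) = 2 * M(7) + 1
M(7) = 2 * M(6) + 1
M(6) = 2 * M(5) + 1
M(5) = 2 * M(4) + 1
M(4) = 2 * M(3) + 1
M(3) = 2 * M(2) + 1
M(2) = 2 * M(1) + 1
M(1) = 1  (base case)
M(2) = 2 * 1 + 1 = 3
M(3) = 2 * 3 + 1 = 7
M(4) = 2 * 7 + 1 = 15
M(5) = 2 * 15 + 1 = 31
M(6) = 2 * 31 + 1 = 63
M(7) = 2 * 63 + 1 = 127
M(8) = 2 * 127 + 1 = 255
M(9) = 2 * 255 + 1 = 511
M(10) = 2 * 511 + 1 = 1023
M(11) = 2 * 1023 + 1 = 2047
M(12) = 2 * 2047 + 1 = 4095
M(13) = 2 * 4095 + 1 = 8191
M(14) = 2 * 8191 + 1 = 16383

16383


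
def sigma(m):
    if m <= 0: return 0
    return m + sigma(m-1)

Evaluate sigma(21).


sigma(21)
= 21 + 20 + 19 + 18 + 17 + 16 + 15 + 14 + 13 + 12 + 11 + 10 + 9 + 8 + 7 + 6 + 5 + 4 + 3 + 2 + 1 + sigma(0)
= 21 + 20 + 19 + 18 + 17 + 16 + 15 + 14 + 13 + 12 + 11 + 10 + 9 + 8 + 7 + 6 + 5 + 4 + 3 + 2 + 1 + 0
= 231

231


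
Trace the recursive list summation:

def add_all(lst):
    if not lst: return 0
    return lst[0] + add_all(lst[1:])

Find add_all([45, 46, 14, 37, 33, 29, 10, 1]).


add_all([45, 46, 14, 37, 33, 29, 10, 1]) = 45 + add_all([46, 14, 37, 33, 29, 10, 1])
add_all([46, 14, 37, 33, 29, 10, 1]) = 46 + add_all([14, 37, 33, 29, 10, 1])
add_all([14, 37, 33, 29, 10, 1]) = 14 + add_all([37, 33, 29, 10, 1])
add_all([37, 33, 29, 10, 1]) = 37 + add_all([33, 29, 10, 1])
add_all([33, 29, 10, 1]) = 33 + add_all([29, 10, 1])
add_all([29, 10, 1]) = 29 + add_all([10, 1])
add_all([10, 1]) = 10 + add_all([1])
add_all([1]) = 1 + add_all([])
add_all([]) = 0  (base case)
Total: 45 + 46 + 14 + 37 + 33 + 29 + 10 + 1 + 0 = 215

215


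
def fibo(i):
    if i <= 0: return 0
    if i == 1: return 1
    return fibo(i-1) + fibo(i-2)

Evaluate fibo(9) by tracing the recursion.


Computing fibo(9) bottom-up:
fibo(0) = 0
fibo(1) = 1
fibo(2) = fibo(1) + fibo(0) = 1 + 0 = 1
fibo(3) = fibo(2) + fibo(1) = 1 + 1 = 2
fibo(4) = fibo(3) + fibo(2) = 2 + 1 = 3
fibo(5) = fibo(4) + fibo(3) = 3 + 2 = 5
fibo(6) = fibo(5) + fibo(4) = 5 + 3 = 8
fibo(7) = fibo(6) + fibo(5) = 8 + 5 = 13
fibo(8) = fibo(7) + fibo(6) = 13 + 8 = 21
fibo(9) = fibo(8) + fibo(7) = 21 + 13 = 34

34


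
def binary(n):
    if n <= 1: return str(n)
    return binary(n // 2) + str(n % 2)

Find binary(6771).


binary(6771) = binary(3385) + '1'
binary(3385) = binary(1692) + '1'
binary(1692) = binary(846) + '0'
binary(846) = binary(423) + '0'
binary(423) = binary(211) + '1'
binary(211) = binary(105) + '1'
binary(105) = binary(52) + '1'
binary(52) = binary(26) + '0'
binary(26) = binary(13) + '0'
binary(13) = binary(6) + '1'
binary(6) = binary(3) + '0'
binary(3) = binary(1) + '1'
binary(1) = '1'  (base case)
Concatenating: '1' + '1' + '0' + '1' + '0' + '0' + '1' + '1' + '1' + '0' + '0' + '1' + '1' = '1101001110011'

1101001110011


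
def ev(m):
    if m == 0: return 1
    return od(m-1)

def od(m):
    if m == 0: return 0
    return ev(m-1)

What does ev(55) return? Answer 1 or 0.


ev(55) = od(54)
od(54) = ev(53)
ev(53) = od(52)
od(52) = ev(51)
ev(51) = od(50)
od(50) = ev(49)
ev(49) = od(48)
od(48) = ev(47)
ev(47) = od(46)
od(46) = ev(45)
ev(45) = od(44)
od(44) = ev(43)
ev(43) = od(42)
od(42) = ev(41)
ev(41) = od(40)
od(40) = ev(39)
ev(39) = od(38)
od(38) = ev(37)
ev(37) = od(36)
od(36) = ev(35)
ev(35) = od(34)
od(34) = ev(33)
ev(33) = od(32)
od(32) = ev(31)
ev(31) = od(30)
od(30) = ev(29)
ev(29) = od(28)
od(28) = ev(27)
ev(27) = od(26)
od(26) = ev(25)
ev(25) = od(24)
od(24) = ev(23)
ev(23) = od(22)
od(22) = ev(21)
ev(21) = od(20)
od(20) = ev(19)
ev(19) = od(18)
od(18) = ev(17)
ev(17) = od(16)
od(16) = ev(15)
ev(15) = od(14)
od(14) = ev(13)
ev(13) = od(12)
od(12) = ev(11)
ev(11) = od(10)
od(10) = ev(9)
ev(9) = od(8)
od(8) = ev(7)
ev(7) = od(6)
od(6) = ev(5)
ev(5) = od(4)
od(4) = ev(3)
ev(3) = od(2)
od(2) = ev(1)
ev(1) = od(0)
od(0) = 0  (base case)
Result: 0

0


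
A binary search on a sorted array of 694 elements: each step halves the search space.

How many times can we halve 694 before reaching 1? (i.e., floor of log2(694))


694 / 2 = 347
347 / 2 = 173
173 / 2 = 86
86 / 2 = 43
43 / 2 = 21
21 / 2 = 10
10 / 2 = 5
5 / 2 = 2
2 / 2 = 1
Reached 1 after 9 halvings

9


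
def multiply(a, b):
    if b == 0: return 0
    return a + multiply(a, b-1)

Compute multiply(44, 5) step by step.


multiply(44, 5) = 44 + multiply(44, 4)
multiply(44, 4) = 44 + multiply(44, 3)
multiply(44, 3) = 44 + multiply(44, 2)
multiply(44, 2) = 44 + multiply(44, 1)
multiply(44, 1) = 44 + multiply(44, 0)
multiply(44, 0) = 0  (base case)
Total: 44 + 44 + 44 + 44 + 44 + 0 = 220

220


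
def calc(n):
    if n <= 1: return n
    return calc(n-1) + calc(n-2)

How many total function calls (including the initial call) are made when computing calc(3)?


Let C(n) = total calls for calc(n)
C(0) = 1, C(1) = 1
C(2) = 1 + C(1) + C(0) = 1 + 1 + 1 = 3
C(3) = 1 + C(2) + C(1) = 1 + 3 + 1 = 5

5


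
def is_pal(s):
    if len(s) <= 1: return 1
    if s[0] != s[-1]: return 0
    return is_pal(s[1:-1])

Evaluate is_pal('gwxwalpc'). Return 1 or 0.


is_pal('gwxwalpc'): s[0]='g' != s[-1]='c' -> return 0
Result: 0 (not a palindrome)

0


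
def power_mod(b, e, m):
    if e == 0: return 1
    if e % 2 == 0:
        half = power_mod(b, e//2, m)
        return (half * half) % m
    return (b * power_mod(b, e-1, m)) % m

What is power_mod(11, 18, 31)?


power_mod(11, 18, 31): e is even, compute power_mod(11, 9, 31)
  power_mod(11, 9, 31): e is odd, compute power_mod(11, 8, 31)
    power_mod(11, 8, 31): e is even, compute power_mod(11, 4, 31)
      power_mod(11, 4, 31): e is even, compute power_mod(11, 2, 31)
        power_mod(11, 2, 31): e is even, compute power_mod(11, 1, 31)
          power_mod(11, 1, 31): e is odd, compute power_mod(11, 0, 31)
          power_mod(11, 0, 31) = 1
          (11 * 1) % 31 = 11
        half=11, (11*11) % 31 = 28
      half=28, (28*28) % 31 = 9
    half=9, (9*9) % 31 = 19
  (11 * 19) % 31 = 23
half=23, (23*23) % 31 = 2

2
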